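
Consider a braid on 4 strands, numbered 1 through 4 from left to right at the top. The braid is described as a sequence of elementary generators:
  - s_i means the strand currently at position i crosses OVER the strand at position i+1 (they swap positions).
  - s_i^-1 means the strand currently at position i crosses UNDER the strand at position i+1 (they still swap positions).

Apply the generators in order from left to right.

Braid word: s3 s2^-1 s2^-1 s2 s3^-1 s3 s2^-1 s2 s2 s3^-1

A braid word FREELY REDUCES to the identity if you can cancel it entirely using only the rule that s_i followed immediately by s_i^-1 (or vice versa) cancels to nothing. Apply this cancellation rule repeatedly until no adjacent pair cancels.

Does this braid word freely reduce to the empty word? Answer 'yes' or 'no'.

Gen 1 (s3): push. Stack: [s3]
Gen 2 (s2^-1): push. Stack: [s3 s2^-1]
Gen 3 (s2^-1): push. Stack: [s3 s2^-1 s2^-1]
Gen 4 (s2): cancels prior s2^-1. Stack: [s3 s2^-1]
Gen 5 (s3^-1): push. Stack: [s3 s2^-1 s3^-1]
Gen 6 (s3): cancels prior s3^-1. Stack: [s3 s2^-1]
Gen 7 (s2^-1): push. Stack: [s3 s2^-1 s2^-1]
Gen 8 (s2): cancels prior s2^-1. Stack: [s3 s2^-1]
Gen 9 (s2): cancels prior s2^-1. Stack: [s3]
Gen 10 (s3^-1): cancels prior s3. Stack: []
Reduced word: (empty)

Answer: yes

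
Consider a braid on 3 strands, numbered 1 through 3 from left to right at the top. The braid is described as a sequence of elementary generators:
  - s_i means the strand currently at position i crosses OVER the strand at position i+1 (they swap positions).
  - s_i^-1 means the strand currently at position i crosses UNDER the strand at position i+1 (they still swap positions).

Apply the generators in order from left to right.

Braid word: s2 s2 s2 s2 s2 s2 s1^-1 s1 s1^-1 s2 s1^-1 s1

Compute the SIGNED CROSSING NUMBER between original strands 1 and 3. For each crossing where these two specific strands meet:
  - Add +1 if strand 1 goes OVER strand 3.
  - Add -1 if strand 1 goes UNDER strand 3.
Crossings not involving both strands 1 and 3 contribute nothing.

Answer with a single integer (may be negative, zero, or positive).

Answer: 1

Derivation:
Gen 1: crossing 2x3. Both 1&3? no. Sum: 0
Gen 2: crossing 3x2. Both 1&3? no. Sum: 0
Gen 3: crossing 2x3. Both 1&3? no. Sum: 0
Gen 4: crossing 3x2. Both 1&3? no. Sum: 0
Gen 5: crossing 2x3. Both 1&3? no. Sum: 0
Gen 6: crossing 3x2. Both 1&3? no. Sum: 0
Gen 7: crossing 1x2. Both 1&3? no. Sum: 0
Gen 8: crossing 2x1. Both 1&3? no. Sum: 0
Gen 9: crossing 1x2. Both 1&3? no. Sum: 0
Gen 10: 1 over 3. Both 1&3? yes. Contrib: +1. Sum: 1
Gen 11: crossing 2x3. Both 1&3? no. Sum: 1
Gen 12: crossing 3x2. Both 1&3? no. Sum: 1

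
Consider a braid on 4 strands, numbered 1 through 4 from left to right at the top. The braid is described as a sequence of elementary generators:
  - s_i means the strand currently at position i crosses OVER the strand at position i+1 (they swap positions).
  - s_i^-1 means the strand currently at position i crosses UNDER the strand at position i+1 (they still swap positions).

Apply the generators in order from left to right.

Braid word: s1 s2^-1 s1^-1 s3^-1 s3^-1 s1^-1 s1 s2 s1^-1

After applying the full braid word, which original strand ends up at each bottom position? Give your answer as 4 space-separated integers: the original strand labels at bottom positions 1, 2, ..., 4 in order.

Gen 1 (s1): strand 1 crosses over strand 2. Perm now: [2 1 3 4]
Gen 2 (s2^-1): strand 1 crosses under strand 3. Perm now: [2 3 1 4]
Gen 3 (s1^-1): strand 2 crosses under strand 3. Perm now: [3 2 1 4]
Gen 4 (s3^-1): strand 1 crosses under strand 4. Perm now: [3 2 4 1]
Gen 5 (s3^-1): strand 4 crosses under strand 1. Perm now: [3 2 1 4]
Gen 6 (s1^-1): strand 3 crosses under strand 2. Perm now: [2 3 1 4]
Gen 7 (s1): strand 2 crosses over strand 3. Perm now: [3 2 1 4]
Gen 8 (s2): strand 2 crosses over strand 1. Perm now: [3 1 2 4]
Gen 9 (s1^-1): strand 3 crosses under strand 1. Perm now: [1 3 2 4]

Answer: 1 3 2 4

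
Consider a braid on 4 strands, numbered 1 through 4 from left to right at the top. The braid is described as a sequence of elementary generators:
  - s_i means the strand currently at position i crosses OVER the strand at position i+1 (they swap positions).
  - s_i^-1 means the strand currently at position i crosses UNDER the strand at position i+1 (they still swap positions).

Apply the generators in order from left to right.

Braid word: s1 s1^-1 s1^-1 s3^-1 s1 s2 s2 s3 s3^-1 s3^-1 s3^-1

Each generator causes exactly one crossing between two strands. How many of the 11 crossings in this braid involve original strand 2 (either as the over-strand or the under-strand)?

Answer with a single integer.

Gen 1: crossing 1x2. Involves strand 2? yes. Count so far: 1
Gen 2: crossing 2x1. Involves strand 2? yes. Count so far: 2
Gen 3: crossing 1x2. Involves strand 2? yes. Count so far: 3
Gen 4: crossing 3x4. Involves strand 2? no. Count so far: 3
Gen 5: crossing 2x1. Involves strand 2? yes. Count so far: 4
Gen 6: crossing 2x4. Involves strand 2? yes. Count so far: 5
Gen 7: crossing 4x2. Involves strand 2? yes. Count so far: 6
Gen 8: crossing 4x3. Involves strand 2? no. Count so far: 6
Gen 9: crossing 3x4. Involves strand 2? no. Count so far: 6
Gen 10: crossing 4x3. Involves strand 2? no. Count so far: 6
Gen 11: crossing 3x4. Involves strand 2? no. Count so far: 6

Answer: 6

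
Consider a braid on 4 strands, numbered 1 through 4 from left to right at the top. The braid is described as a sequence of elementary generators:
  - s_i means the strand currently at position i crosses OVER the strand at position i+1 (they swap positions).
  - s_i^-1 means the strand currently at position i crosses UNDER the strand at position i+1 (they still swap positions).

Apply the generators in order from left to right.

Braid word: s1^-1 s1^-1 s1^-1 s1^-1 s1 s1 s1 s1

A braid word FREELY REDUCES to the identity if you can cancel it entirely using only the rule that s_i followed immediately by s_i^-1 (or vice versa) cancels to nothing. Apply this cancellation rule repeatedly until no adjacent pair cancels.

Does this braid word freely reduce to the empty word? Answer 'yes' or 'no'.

Answer: yes

Derivation:
Gen 1 (s1^-1): push. Stack: [s1^-1]
Gen 2 (s1^-1): push. Stack: [s1^-1 s1^-1]
Gen 3 (s1^-1): push. Stack: [s1^-1 s1^-1 s1^-1]
Gen 4 (s1^-1): push. Stack: [s1^-1 s1^-1 s1^-1 s1^-1]
Gen 5 (s1): cancels prior s1^-1. Stack: [s1^-1 s1^-1 s1^-1]
Gen 6 (s1): cancels prior s1^-1. Stack: [s1^-1 s1^-1]
Gen 7 (s1): cancels prior s1^-1. Stack: [s1^-1]
Gen 8 (s1): cancels prior s1^-1. Stack: []
Reduced word: (empty)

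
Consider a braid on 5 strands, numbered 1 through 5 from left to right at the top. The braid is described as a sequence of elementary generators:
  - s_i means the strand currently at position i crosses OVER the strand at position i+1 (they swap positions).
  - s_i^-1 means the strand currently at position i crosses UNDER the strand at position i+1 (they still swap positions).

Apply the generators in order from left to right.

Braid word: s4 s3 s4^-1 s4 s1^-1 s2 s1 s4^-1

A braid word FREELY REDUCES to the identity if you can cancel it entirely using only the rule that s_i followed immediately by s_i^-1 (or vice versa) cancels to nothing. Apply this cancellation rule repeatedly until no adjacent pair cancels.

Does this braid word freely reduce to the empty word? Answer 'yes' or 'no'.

Answer: no

Derivation:
Gen 1 (s4): push. Stack: [s4]
Gen 2 (s3): push. Stack: [s4 s3]
Gen 3 (s4^-1): push. Stack: [s4 s3 s4^-1]
Gen 4 (s4): cancels prior s4^-1. Stack: [s4 s3]
Gen 5 (s1^-1): push. Stack: [s4 s3 s1^-1]
Gen 6 (s2): push. Stack: [s4 s3 s1^-1 s2]
Gen 7 (s1): push. Stack: [s4 s3 s1^-1 s2 s1]
Gen 8 (s4^-1): push. Stack: [s4 s3 s1^-1 s2 s1 s4^-1]
Reduced word: s4 s3 s1^-1 s2 s1 s4^-1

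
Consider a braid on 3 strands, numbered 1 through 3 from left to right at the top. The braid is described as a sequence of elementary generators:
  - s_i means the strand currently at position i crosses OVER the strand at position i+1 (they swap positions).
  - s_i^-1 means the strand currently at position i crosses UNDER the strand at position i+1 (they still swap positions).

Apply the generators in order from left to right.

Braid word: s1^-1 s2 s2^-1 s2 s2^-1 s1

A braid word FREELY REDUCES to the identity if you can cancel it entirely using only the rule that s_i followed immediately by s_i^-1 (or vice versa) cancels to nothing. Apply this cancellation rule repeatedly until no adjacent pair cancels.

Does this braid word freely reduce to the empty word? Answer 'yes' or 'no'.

Gen 1 (s1^-1): push. Stack: [s1^-1]
Gen 2 (s2): push. Stack: [s1^-1 s2]
Gen 3 (s2^-1): cancels prior s2. Stack: [s1^-1]
Gen 4 (s2): push. Stack: [s1^-1 s2]
Gen 5 (s2^-1): cancels prior s2. Stack: [s1^-1]
Gen 6 (s1): cancels prior s1^-1. Stack: []
Reduced word: (empty)

Answer: yes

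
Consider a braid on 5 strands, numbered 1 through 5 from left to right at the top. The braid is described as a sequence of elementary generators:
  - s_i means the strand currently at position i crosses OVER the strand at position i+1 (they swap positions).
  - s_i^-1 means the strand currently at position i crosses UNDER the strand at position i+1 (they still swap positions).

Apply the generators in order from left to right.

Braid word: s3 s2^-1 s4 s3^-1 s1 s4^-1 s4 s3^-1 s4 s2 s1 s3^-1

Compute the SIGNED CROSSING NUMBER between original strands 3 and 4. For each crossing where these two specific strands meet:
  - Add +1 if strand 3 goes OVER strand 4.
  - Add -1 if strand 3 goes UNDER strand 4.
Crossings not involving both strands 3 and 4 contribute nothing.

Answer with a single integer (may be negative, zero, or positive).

Answer: 1

Derivation:
Gen 1: 3 over 4. Both 3&4? yes. Contrib: +1. Sum: 1
Gen 2: crossing 2x4. Both 3&4? no. Sum: 1
Gen 3: crossing 3x5. Both 3&4? no. Sum: 1
Gen 4: crossing 2x5. Both 3&4? no. Sum: 1
Gen 5: crossing 1x4. Both 3&4? no. Sum: 1
Gen 6: crossing 2x3. Both 3&4? no. Sum: 1
Gen 7: crossing 3x2. Both 3&4? no. Sum: 1
Gen 8: crossing 5x2. Both 3&4? no. Sum: 1
Gen 9: crossing 5x3. Both 3&4? no. Sum: 1
Gen 10: crossing 1x2. Both 3&4? no. Sum: 1
Gen 11: crossing 4x2. Both 3&4? no. Sum: 1
Gen 12: crossing 1x3. Both 3&4? no. Sum: 1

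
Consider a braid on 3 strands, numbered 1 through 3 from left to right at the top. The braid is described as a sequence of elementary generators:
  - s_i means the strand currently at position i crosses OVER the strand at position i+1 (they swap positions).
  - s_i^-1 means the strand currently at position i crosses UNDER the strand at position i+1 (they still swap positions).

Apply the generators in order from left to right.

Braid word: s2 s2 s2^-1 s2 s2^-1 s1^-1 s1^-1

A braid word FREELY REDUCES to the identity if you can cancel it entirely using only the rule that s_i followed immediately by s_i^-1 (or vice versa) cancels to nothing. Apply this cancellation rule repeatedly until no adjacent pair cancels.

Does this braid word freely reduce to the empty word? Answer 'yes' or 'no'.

Answer: no

Derivation:
Gen 1 (s2): push. Stack: [s2]
Gen 2 (s2): push. Stack: [s2 s2]
Gen 3 (s2^-1): cancels prior s2. Stack: [s2]
Gen 4 (s2): push. Stack: [s2 s2]
Gen 5 (s2^-1): cancels prior s2. Stack: [s2]
Gen 6 (s1^-1): push. Stack: [s2 s1^-1]
Gen 7 (s1^-1): push. Stack: [s2 s1^-1 s1^-1]
Reduced word: s2 s1^-1 s1^-1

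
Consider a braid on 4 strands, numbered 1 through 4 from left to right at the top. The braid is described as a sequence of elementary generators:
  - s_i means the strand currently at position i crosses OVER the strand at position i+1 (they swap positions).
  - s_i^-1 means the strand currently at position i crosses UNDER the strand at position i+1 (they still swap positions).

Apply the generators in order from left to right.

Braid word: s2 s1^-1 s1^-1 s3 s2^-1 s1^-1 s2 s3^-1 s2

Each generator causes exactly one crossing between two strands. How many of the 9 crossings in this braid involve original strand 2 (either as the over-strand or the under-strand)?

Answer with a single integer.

Answer: 4

Derivation:
Gen 1: crossing 2x3. Involves strand 2? yes. Count so far: 1
Gen 2: crossing 1x3. Involves strand 2? no. Count so far: 1
Gen 3: crossing 3x1. Involves strand 2? no. Count so far: 1
Gen 4: crossing 2x4. Involves strand 2? yes. Count so far: 2
Gen 5: crossing 3x4. Involves strand 2? no. Count so far: 2
Gen 6: crossing 1x4. Involves strand 2? no. Count so far: 2
Gen 7: crossing 1x3. Involves strand 2? no. Count so far: 2
Gen 8: crossing 1x2. Involves strand 2? yes. Count so far: 3
Gen 9: crossing 3x2. Involves strand 2? yes. Count so far: 4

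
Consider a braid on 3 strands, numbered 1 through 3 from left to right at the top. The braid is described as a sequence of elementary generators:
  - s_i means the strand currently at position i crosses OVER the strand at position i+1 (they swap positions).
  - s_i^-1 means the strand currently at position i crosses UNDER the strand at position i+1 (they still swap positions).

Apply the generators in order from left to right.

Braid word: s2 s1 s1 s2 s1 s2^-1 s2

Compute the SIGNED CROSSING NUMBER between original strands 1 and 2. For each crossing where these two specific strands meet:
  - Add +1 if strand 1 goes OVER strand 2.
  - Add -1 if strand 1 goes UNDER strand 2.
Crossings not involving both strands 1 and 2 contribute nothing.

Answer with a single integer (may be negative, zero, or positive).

Gen 1: crossing 2x3. Both 1&2? no. Sum: 0
Gen 2: crossing 1x3. Both 1&2? no. Sum: 0
Gen 3: crossing 3x1. Both 1&2? no. Sum: 0
Gen 4: crossing 3x2. Both 1&2? no. Sum: 0
Gen 5: 1 over 2. Both 1&2? yes. Contrib: +1. Sum: 1
Gen 6: crossing 1x3. Both 1&2? no. Sum: 1
Gen 7: crossing 3x1. Both 1&2? no. Sum: 1

Answer: 1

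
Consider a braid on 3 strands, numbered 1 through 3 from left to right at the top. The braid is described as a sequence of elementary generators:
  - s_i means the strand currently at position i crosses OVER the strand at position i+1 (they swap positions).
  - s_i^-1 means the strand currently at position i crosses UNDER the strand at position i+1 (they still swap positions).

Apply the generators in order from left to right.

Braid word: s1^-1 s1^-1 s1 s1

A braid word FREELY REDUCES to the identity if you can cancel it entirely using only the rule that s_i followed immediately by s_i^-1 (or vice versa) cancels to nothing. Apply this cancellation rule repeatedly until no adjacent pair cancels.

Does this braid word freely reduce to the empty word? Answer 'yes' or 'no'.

Gen 1 (s1^-1): push. Stack: [s1^-1]
Gen 2 (s1^-1): push. Stack: [s1^-1 s1^-1]
Gen 3 (s1): cancels prior s1^-1. Stack: [s1^-1]
Gen 4 (s1): cancels prior s1^-1. Stack: []
Reduced word: (empty)

Answer: yes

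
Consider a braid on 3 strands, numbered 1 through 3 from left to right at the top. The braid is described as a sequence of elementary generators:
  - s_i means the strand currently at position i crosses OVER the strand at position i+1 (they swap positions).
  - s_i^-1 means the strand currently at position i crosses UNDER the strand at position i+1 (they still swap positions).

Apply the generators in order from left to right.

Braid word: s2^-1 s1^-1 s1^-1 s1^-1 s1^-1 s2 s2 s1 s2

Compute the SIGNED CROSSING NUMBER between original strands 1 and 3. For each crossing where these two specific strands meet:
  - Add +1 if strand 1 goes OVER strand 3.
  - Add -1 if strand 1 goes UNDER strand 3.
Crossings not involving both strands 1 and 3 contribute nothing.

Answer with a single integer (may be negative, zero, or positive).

Answer: 1

Derivation:
Gen 1: crossing 2x3. Both 1&3? no. Sum: 0
Gen 2: 1 under 3. Both 1&3? yes. Contrib: -1. Sum: -1
Gen 3: 3 under 1. Both 1&3? yes. Contrib: +1. Sum: 0
Gen 4: 1 under 3. Both 1&3? yes. Contrib: -1. Sum: -1
Gen 5: 3 under 1. Both 1&3? yes. Contrib: +1. Sum: 0
Gen 6: crossing 3x2. Both 1&3? no. Sum: 0
Gen 7: crossing 2x3. Both 1&3? no. Sum: 0
Gen 8: 1 over 3. Both 1&3? yes. Contrib: +1. Sum: 1
Gen 9: crossing 1x2. Both 1&3? no. Sum: 1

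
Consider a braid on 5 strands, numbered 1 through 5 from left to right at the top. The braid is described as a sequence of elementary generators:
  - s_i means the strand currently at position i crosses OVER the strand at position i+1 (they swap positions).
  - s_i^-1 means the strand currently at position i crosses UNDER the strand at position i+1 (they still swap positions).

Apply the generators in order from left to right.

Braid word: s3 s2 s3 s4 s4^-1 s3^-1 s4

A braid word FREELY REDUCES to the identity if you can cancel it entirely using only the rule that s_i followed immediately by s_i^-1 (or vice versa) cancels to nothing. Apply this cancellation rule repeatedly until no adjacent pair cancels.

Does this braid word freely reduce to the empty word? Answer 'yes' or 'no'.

Answer: no

Derivation:
Gen 1 (s3): push. Stack: [s3]
Gen 2 (s2): push. Stack: [s3 s2]
Gen 3 (s3): push. Stack: [s3 s2 s3]
Gen 4 (s4): push. Stack: [s3 s2 s3 s4]
Gen 5 (s4^-1): cancels prior s4. Stack: [s3 s2 s3]
Gen 6 (s3^-1): cancels prior s3. Stack: [s3 s2]
Gen 7 (s4): push. Stack: [s3 s2 s4]
Reduced word: s3 s2 s4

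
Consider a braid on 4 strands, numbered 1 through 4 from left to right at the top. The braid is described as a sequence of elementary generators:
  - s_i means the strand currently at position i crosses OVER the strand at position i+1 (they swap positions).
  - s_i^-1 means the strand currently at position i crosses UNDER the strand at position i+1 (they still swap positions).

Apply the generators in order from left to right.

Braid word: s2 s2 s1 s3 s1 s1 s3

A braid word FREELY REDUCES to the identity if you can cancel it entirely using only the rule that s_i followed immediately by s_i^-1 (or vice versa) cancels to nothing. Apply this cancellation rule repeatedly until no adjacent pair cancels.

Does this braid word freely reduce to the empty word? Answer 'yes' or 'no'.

Gen 1 (s2): push. Stack: [s2]
Gen 2 (s2): push. Stack: [s2 s2]
Gen 3 (s1): push. Stack: [s2 s2 s1]
Gen 4 (s3): push. Stack: [s2 s2 s1 s3]
Gen 5 (s1): push. Stack: [s2 s2 s1 s3 s1]
Gen 6 (s1): push. Stack: [s2 s2 s1 s3 s1 s1]
Gen 7 (s3): push. Stack: [s2 s2 s1 s3 s1 s1 s3]
Reduced word: s2 s2 s1 s3 s1 s1 s3

Answer: no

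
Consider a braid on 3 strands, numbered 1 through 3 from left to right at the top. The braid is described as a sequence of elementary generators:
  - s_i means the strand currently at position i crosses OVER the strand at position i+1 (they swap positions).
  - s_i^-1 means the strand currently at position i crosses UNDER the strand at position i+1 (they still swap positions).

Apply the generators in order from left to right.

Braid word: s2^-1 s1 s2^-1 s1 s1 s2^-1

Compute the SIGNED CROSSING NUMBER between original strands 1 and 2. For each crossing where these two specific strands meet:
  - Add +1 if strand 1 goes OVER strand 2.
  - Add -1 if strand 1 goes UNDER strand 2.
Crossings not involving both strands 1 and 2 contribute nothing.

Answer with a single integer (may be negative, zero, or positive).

Gen 1: crossing 2x3. Both 1&2? no. Sum: 0
Gen 2: crossing 1x3. Both 1&2? no. Sum: 0
Gen 3: 1 under 2. Both 1&2? yes. Contrib: -1. Sum: -1
Gen 4: crossing 3x2. Both 1&2? no. Sum: -1
Gen 5: crossing 2x3. Both 1&2? no. Sum: -1
Gen 6: 2 under 1. Both 1&2? yes. Contrib: +1. Sum: 0

Answer: 0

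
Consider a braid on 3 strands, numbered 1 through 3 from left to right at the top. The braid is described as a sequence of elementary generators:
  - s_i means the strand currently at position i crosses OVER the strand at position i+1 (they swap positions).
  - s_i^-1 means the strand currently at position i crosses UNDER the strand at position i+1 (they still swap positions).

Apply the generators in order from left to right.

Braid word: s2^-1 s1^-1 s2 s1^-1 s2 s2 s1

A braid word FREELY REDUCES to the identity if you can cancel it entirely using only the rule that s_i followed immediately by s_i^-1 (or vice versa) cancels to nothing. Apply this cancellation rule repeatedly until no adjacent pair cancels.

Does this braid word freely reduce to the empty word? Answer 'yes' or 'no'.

Gen 1 (s2^-1): push. Stack: [s2^-1]
Gen 2 (s1^-1): push. Stack: [s2^-1 s1^-1]
Gen 3 (s2): push. Stack: [s2^-1 s1^-1 s2]
Gen 4 (s1^-1): push. Stack: [s2^-1 s1^-1 s2 s1^-1]
Gen 5 (s2): push. Stack: [s2^-1 s1^-1 s2 s1^-1 s2]
Gen 6 (s2): push. Stack: [s2^-1 s1^-1 s2 s1^-1 s2 s2]
Gen 7 (s1): push. Stack: [s2^-1 s1^-1 s2 s1^-1 s2 s2 s1]
Reduced word: s2^-1 s1^-1 s2 s1^-1 s2 s2 s1

Answer: no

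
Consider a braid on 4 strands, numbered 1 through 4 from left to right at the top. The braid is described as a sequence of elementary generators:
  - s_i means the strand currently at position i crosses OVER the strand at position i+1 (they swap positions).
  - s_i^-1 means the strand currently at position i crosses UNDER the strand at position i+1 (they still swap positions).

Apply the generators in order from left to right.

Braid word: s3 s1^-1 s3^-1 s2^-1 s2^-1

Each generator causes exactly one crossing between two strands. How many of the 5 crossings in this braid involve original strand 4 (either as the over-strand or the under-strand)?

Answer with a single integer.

Gen 1: crossing 3x4. Involves strand 4? yes. Count so far: 1
Gen 2: crossing 1x2. Involves strand 4? no. Count so far: 1
Gen 3: crossing 4x3. Involves strand 4? yes. Count so far: 2
Gen 4: crossing 1x3. Involves strand 4? no. Count so far: 2
Gen 5: crossing 3x1. Involves strand 4? no. Count so far: 2

Answer: 2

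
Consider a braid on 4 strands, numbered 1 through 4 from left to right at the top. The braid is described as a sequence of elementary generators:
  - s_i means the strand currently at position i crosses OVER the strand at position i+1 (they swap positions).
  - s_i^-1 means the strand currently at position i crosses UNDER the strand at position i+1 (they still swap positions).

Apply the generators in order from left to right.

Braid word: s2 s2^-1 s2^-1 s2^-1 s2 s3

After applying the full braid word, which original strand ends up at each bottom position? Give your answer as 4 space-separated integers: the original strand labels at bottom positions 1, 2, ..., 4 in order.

Answer: 1 3 4 2

Derivation:
Gen 1 (s2): strand 2 crosses over strand 3. Perm now: [1 3 2 4]
Gen 2 (s2^-1): strand 3 crosses under strand 2. Perm now: [1 2 3 4]
Gen 3 (s2^-1): strand 2 crosses under strand 3. Perm now: [1 3 2 4]
Gen 4 (s2^-1): strand 3 crosses under strand 2. Perm now: [1 2 3 4]
Gen 5 (s2): strand 2 crosses over strand 3. Perm now: [1 3 2 4]
Gen 6 (s3): strand 2 crosses over strand 4. Perm now: [1 3 4 2]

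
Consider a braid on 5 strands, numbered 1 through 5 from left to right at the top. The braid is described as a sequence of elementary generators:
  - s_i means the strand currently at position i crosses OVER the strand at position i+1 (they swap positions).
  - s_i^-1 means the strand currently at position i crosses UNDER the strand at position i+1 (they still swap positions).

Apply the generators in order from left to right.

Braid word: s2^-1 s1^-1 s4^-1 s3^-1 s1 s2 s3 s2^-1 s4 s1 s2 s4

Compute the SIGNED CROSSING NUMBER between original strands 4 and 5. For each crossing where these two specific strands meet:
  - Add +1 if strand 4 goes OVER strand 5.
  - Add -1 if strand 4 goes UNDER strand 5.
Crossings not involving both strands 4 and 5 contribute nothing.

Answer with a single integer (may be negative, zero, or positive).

Answer: -1

Derivation:
Gen 1: crossing 2x3. Both 4&5? no. Sum: 0
Gen 2: crossing 1x3. Both 4&5? no. Sum: 0
Gen 3: 4 under 5. Both 4&5? yes. Contrib: -1. Sum: -1
Gen 4: crossing 2x5. Both 4&5? no. Sum: -1
Gen 5: crossing 3x1. Both 4&5? no. Sum: -1
Gen 6: crossing 3x5. Both 4&5? no. Sum: -1
Gen 7: crossing 3x2. Both 4&5? no. Sum: -1
Gen 8: crossing 5x2. Both 4&5? no. Sum: -1
Gen 9: crossing 3x4. Both 4&5? no. Sum: -1
Gen 10: crossing 1x2. Both 4&5? no. Sum: -1
Gen 11: crossing 1x5. Both 4&5? no. Sum: -1
Gen 12: crossing 4x3. Both 4&5? no. Sum: -1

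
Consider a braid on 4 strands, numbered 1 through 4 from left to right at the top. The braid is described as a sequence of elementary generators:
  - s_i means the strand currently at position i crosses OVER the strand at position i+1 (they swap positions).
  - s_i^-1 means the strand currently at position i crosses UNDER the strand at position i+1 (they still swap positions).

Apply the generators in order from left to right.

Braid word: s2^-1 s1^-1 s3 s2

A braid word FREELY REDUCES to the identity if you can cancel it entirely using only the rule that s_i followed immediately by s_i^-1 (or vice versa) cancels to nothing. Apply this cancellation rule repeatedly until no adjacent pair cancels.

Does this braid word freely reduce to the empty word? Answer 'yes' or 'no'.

Gen 1 (s2^-1): push. Stack: [s2^-1]
Gen 2 (s1^-1): push. Stack: [s2^-1 s1^-1]
Gen 3 (s3): push. Stack: [s2^-1 s1^-1 s3]
Gen 4 (s2): push. Stack: [s2^-1 s1^-1 s3 s2]
Reduced word: s2^-1 s1^-1 s3 s2

Answer: no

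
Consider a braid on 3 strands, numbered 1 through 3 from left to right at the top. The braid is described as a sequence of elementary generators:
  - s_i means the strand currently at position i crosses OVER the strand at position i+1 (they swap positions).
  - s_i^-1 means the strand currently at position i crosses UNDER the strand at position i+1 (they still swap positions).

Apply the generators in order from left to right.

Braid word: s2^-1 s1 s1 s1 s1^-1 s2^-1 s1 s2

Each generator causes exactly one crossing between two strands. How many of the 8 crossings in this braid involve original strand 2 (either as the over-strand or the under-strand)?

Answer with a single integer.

Gen 1: crossing 2x3. Involves strand 2? yes. Count so far: 1
Gen 2: crossing 1x3. Involves strand 2? no. Count so far: 1
Gen 3: crossing 3x1. Involves strand 2? no. Count so far: 1
Gen 4: crossing 1x3. Involves strand 2? no. Count so far: 1
Gen 5: crossing 3x1. Involves strand 2? no. Count so far: 1
Gen 6: crossing 3x2. Involves strand 2? yes. Count so far: 2
Gen 7: crossing 1x2. Involves strand 2? yes. Count so far: 3
Gen 8: crossing 1x3. Involves strand 2? no. Count so far: 3

Answer: 3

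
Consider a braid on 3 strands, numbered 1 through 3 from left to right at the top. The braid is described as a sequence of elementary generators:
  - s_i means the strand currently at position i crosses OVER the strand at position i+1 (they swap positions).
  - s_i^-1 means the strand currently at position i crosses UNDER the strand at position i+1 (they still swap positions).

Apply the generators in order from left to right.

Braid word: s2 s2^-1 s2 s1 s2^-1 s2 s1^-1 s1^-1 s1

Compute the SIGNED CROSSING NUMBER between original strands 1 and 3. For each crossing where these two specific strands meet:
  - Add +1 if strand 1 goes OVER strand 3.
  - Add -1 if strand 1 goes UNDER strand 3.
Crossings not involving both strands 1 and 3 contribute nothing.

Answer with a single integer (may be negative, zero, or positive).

Gen 1: crossing 2x3. Both 1&3? no. Sum: 0
Gen 2: crossing 3x2. Both 1&3? no. Sum: 0
Gen 3: crossing 2x3. Both 1&3? no. Sum: 0
Gen 4: 1 over 3. Both 1&3? yes. Contrib: +1. Sum: 1
Gen 5: crossing 1x2. Both 1&3? no. Sum: 1
Gen 6: crossing 2x1. Both 1&3? no. Sum: 1
Gen 7: 3 under 1. Both 1&3? yes. Contrib: +1. Sum: 2
Gen 8: 1 under 3. Both 1&3? yes. Contrib: -1. Sum: 1
Gen 9: 3 over 1. Both 1&3? yes. Contrib: -1. Sum: 0

Answer: 0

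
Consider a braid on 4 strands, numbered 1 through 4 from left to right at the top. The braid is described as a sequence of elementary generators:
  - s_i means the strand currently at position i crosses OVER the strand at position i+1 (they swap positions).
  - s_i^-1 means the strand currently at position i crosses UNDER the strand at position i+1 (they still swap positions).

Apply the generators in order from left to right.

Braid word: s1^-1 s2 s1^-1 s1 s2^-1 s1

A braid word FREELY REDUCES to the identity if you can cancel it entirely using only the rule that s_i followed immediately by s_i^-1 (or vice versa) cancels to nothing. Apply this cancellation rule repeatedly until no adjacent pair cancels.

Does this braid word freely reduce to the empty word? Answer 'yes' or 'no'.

Gen 1 (s1^-1): push. Stack: [s1^-1]
Gen 2 (s2): push. Stack: [s1^-1 s2]
Gen 3 (s1^-1): push. Stack: [s1^-1 s2 s1^-1]
Gen 4 (s1): cancels prior s1^-1. Stack: [s1^-1 s2]
Gen 5 (s2^-1): cancels prior s2. Stack: [s1^-1]
Gen 6 (s1): cancels prior s1^-1. Stack: []
Reduced word: (empty)

Answer: yes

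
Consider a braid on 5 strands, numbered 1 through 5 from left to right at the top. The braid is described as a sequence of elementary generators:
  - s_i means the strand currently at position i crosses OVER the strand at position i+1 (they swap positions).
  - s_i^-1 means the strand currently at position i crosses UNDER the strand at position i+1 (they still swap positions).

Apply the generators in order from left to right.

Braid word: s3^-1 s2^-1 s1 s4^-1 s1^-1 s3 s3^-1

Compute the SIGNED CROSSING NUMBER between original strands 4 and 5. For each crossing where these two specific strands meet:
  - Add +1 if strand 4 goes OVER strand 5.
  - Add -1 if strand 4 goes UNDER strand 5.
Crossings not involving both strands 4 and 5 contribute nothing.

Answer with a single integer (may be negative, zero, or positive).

Answer: 0

Derivation:
Gen 1: crossing 3x4. Both 4&5? no. Sum: 0
Gen 2: crossing 2x4. Both 4&5? no. Sum: 0
Gen 3: crossing 1x4. Both 4&5? no. Sum: 0
Gen 4: crossing 3x5. Both 4&5? no. Sum: 0
Gen 5: crossing 4x1. Both 4&5? no. Sum: 0
Gen 6: crossing 2x5. Both 4&5? no. Sum: 0
Gen 7: crossing 5x2. Both 4&5? no. Sum: 0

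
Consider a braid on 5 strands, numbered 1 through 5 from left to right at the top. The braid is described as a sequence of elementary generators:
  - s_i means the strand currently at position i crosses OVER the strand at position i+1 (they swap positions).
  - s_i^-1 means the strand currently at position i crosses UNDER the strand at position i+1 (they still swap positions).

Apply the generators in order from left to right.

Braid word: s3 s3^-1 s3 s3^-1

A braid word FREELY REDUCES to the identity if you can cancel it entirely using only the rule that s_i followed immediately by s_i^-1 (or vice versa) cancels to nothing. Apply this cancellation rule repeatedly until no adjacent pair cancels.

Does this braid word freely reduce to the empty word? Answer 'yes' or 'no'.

Gen 1 (s3): push. Stack: [s3]
Gen 2 (s3^-1): cancels prior s3. Stack: []
Gen 3 (s3): push. Stack: [s3]
Gen 4 (s3^-1): cancels prior s3. Stack: []
Reduced word: (empty)

Answer: yes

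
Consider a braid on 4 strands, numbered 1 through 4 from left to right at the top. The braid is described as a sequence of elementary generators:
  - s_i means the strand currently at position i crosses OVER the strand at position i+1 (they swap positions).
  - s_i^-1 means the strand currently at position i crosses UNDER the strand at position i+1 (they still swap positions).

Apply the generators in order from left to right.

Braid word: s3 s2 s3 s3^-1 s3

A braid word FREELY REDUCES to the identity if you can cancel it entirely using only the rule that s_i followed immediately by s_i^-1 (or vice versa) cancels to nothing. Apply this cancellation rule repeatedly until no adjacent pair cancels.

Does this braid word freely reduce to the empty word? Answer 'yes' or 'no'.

Answer: no

Derivation:
Gen 1 (s3): push. Stack: [s3]
Gen 2 (s2): push. Stack: [s3 s2]
Gen 3 (s3): push. Stack: [s3 s2 s3]
Gen 4 (s3^-1): cancels prior s3. Stack: [s3 s2]
Gen 5 (s3): push. Stack: [s3 s2 s3]
Reduced word: s3 s2 s3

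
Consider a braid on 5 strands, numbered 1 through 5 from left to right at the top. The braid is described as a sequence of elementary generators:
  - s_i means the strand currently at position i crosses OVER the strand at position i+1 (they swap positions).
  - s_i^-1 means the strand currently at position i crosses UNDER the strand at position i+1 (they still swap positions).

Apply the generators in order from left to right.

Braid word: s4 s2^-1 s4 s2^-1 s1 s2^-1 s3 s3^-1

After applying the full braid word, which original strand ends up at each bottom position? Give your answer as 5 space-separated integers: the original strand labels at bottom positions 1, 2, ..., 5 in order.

Answer: 2 3 1 4 5

Derivation:
Gen 1 (s4): strand 4 crosses over strand 5. Perm now: [1 2 3 5 4]
Gen 2 (s2^-1): strand 2 crosses under strand 3. Perm now: [1 3 2 5 4]
Gen 3 (s4): strand 5 crosses over strand 4. Perm now: [1 3 2 4 5]
Gen 4 (s2^-1): strand 3 crosses under strand 2. Perm now: [1 2 3 4 5]
Gen 5 (s1): strand 1 crosses over strand 2. Perm now: [2 1 3 4 5]
Gen 6 (s2^-1): strand 1 crosses under strand 3. Perm now: [2 3 1 4 5]
Gen 7 (s3): strand 1 crosses over strand 4. Perm now: [2 3 4 1 5]
Gen 8 (s3^-1): strand 4 crosses under strand 1. Perm now: [2 3 1 4 5]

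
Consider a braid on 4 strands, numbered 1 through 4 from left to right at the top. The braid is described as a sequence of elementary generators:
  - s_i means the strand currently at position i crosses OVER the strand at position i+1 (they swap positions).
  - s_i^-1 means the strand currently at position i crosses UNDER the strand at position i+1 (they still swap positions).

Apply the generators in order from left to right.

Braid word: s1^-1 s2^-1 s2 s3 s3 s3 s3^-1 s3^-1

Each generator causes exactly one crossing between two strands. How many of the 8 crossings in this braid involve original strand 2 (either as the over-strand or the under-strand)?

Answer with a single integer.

Answer: 1

Derivation:
Gen 1: crossing 1x2. Involves strand 2? yes. Count so far: 1
Gen 2: crossing 1x3. Involves strand 2? no. Count so far: 1
Gen 3: crossing 3x1. Involves strand 2? no. Count so far: 1
Gen 4: crossing 3x4. Involves strand 2? no. Count so far: 1
Gen 5: crossing 4x3. Involves strand 2? no. Count so far: 1
Gen 6: crossing 3x4. Involves strand 2? no. Count so far: 1
Gen 7: crossing 4x3. Involves strand 2? no. Count so far: 1
Gen 8: crossing 3x4. Involves strand 2? no. Count so far: 1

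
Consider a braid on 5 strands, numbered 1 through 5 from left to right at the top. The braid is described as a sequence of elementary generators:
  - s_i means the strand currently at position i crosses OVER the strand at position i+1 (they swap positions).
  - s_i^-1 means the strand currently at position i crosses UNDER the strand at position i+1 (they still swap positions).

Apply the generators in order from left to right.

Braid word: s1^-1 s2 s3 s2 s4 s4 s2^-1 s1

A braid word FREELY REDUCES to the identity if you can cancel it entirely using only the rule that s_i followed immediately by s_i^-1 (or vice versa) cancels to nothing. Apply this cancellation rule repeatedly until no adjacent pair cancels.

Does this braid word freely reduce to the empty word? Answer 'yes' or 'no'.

Answer: no

Derivation:
Gen 1 (s1^-1): push. Stack: [s1^-1]
Gen 2 (s2): push. Stack: [s1^-1 s2]
Gen 3 (s3): push. Stack: [s1^-1 s2 s3]
Gen 4 (s2): push. Stack: [s1^-1 s2 s3 s2]
Gen 5 (s4): push. Stack: [s1^-1 s2 s3 s2 s4]
Gen 6 (s4): push. Stack: [s1^-1 s2 s3 s2 s4 s4]
Gen 7 (s2^-1): push. Stack: [s1^-1 s2 s3 s2 s4 s4 s2^-1]
Gen 8 (s1): push. Stack: [s1^-1 s2 s3 s2 s4 s4 s2^-1 s1]
Reduced word: s1^-1 s2 s3 s2 s4 s4 s2^-1 s1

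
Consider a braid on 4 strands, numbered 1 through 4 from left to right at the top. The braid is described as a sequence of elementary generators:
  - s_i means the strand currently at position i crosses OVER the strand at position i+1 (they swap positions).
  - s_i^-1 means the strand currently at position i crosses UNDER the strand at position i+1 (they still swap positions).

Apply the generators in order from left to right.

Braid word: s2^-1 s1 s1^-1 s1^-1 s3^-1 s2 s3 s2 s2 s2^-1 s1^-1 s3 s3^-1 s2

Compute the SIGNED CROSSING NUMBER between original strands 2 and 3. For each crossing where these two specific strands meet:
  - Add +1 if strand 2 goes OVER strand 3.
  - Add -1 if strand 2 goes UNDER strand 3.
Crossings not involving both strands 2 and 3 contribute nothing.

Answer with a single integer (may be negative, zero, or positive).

Answer: 0

Derivation:
Gen 1: 2 under 3. Both 2&3? yes. Contrib: -1. Sum: -1
Gen 2: crossing 1x3. Both 2&3? no. Sum: -1
Gen 3: crossing 3x1. Both 2&3? no. Sum: -1
Gen 4: crossing 1x3. Both 2&3? no. Sum: -1
Gen 5: crossing 2x4. Both 2&3? no. Sum: -1
Gen 6: crossing 1x4. Both 2&3? no. Sum: -1
Gen 7: crossing 1x2. Both 2&3? no. Sum: -1
Gen 8: crossing 4x2. Both 2&3? no. Sum: -1
Gen 9: crossing 2x4. Both 2&3? no. Sum: -1
Gen 10: crossing 4x2. Both 2&3? no. Sum: -1
Gen 11: 3 under 2. Both 2&3? yes. Contrib: +1. Sum: 0
Gen 12: crossing 4x1. Both 2&3? no. Sum: 0
Gen 13: crossing 1x4. Both 2&3? no. Sum: 0
Gen 14: crossing 3x4. Both 2&3? no. Sum: 0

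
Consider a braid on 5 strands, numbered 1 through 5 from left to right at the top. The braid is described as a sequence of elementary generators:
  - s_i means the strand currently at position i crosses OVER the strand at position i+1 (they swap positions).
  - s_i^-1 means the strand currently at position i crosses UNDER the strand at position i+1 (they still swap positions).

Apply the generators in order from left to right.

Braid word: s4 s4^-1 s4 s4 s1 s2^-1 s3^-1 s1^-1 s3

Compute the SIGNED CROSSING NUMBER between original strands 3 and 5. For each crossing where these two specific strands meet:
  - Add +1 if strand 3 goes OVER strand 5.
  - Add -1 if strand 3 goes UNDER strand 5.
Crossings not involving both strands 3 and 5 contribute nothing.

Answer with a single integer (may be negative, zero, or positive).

Gen 1: crossing 4x5. Both 3&5? no. Sum: 0
Gen 2: crossing 5x4. Both 3&5? no. Sum: 0
Gen 3: crossing 4x5. Both 3&5? no. Sum: 0
Gen 4: crossing 5x4. Both 3&5? no. Sum: 0
Gen 5: crossing 1x2. Both 3&5? no. Sum: 0
Gen 6: crossing 1x3. Both 3&5? no. Sum: 0
Gen 7: crossing 1x4. Both 3&5? no. Sum: 0
Gen 8: crossing 2x3. Both 3&5? no. Sum: 0
Gen 9: crossing 4x1. Both 3&5? no. Sum: 0

Answer: 0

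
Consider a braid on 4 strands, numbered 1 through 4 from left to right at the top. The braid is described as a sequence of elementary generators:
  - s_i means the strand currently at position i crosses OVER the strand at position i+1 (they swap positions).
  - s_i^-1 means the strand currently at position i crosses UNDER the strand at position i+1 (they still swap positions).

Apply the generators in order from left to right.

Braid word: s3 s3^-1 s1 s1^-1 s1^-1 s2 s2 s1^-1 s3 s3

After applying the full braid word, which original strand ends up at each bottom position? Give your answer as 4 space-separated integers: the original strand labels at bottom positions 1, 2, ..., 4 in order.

Gen 1 (s3): strand 3 crosses over strand 4. Perm now: [1 2 4 3]
Gen 2 (s3^-1): strand 4 crosses under strand 3. Perm now: [1 2 3 4]
Gen 3 (s1): strand 1 crosses over strand 2. Perm now: [2 1 3 4]
Gen 4 (s1^-1): strand 2 crosses under strand 1. Perm now: [1 2 3 4]
Gen 5 (s1^-1): strand 1 crosses under strand 2. Perm now: [2 1 3 4]
Gen 6 (s2): strand 1 crosses over strand 3. Perm now: [2 3 1 4]
Gen 7 (s2): strand 3 crosses over strand 1. Perm now: [2 1 3 4]
Gen 8 (s1^-1): strand 2 crosses under strand 1. Perm now: [1 2 3 4]
Gen 9 (s3): strand 3 crosses over strand 4. Perm now: [1 2 4 3]
Gen 10 (s3): strand 4 crosses over strand 3. Perm now: [1 2 3 4]

Answer: 1 2 3 4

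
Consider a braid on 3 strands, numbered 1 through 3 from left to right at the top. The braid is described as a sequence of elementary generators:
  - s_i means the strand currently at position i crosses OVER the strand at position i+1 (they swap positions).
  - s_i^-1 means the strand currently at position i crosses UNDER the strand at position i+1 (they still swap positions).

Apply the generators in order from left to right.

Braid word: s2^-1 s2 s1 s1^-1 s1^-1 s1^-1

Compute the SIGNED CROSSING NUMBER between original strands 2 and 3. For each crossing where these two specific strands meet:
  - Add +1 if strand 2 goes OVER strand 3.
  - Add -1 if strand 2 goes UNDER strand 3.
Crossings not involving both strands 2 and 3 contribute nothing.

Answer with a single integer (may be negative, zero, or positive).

Gen 1: 2 under 3. Both 2&3? yes. Contrib: -1. Sum: -1
Gen 2: 3 over 2. Both 2&3? yes. Contrib: -1. Sum: -2
Gen 3: crossing 1x2. Both 2&3? no. Sum: -2
Gen 4: crossing 2x1. Both 2&3? no. Sum: -2
Gen 5: crossing 1x2. Both 2&3? no. Sum: -2
Gen 6: crossing 2x1. Both 2&3? no. Sum: -2

Answer: -2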